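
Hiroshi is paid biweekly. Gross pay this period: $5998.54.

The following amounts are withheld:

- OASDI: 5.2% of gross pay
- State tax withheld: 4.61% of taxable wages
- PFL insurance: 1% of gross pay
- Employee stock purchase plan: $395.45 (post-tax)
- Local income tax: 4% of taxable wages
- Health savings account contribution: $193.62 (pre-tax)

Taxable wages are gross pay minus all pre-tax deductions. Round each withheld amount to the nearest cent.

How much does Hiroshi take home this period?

Health savings account contribution: $193.62
Taxable wages = $5998.54 − $193.62 = $5804.92
State tax withheld: $5804.92 × 0.0461 = $267.61
Local income tax: $5804.92 × 0.04 = $232.20
PFL insurance: $5998.54 × 0.01 = $59.99
OASDI: $5998.54 × 0.052 = $311.92
Employee stock purchase plan: $395.45
Total deductions = $193.62 + $267.61 + $232.20 + $59.99 + $311.92 + $395.45 = $1460.79
Net pay = $5998.54 − $1460.79 = $4537.75

$4537.75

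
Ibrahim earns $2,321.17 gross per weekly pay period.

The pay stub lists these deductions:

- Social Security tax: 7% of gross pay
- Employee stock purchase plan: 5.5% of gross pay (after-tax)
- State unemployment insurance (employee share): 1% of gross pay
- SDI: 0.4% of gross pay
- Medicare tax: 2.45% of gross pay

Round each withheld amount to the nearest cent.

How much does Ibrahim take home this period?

$1,941.67

State unemployment insurance (employee share): $2,321.17 × 0.01 = $23.21
Medicare tax: $2,321.17 × 0.0245 = $56.87
SDI: $2,321.17 × 0.004 = $9.28
Social Security tax: $2,321.17 × 0.07 = $162.48
Employee stock purchase plan: $2,321.17 × 0.055 = $127.66
Total deductions = $23.21 + $56.87 + $9.28 + $162.48 + $127.66 = $379.50
Net pay = $2,321.17 − $379.50 = $1,941.67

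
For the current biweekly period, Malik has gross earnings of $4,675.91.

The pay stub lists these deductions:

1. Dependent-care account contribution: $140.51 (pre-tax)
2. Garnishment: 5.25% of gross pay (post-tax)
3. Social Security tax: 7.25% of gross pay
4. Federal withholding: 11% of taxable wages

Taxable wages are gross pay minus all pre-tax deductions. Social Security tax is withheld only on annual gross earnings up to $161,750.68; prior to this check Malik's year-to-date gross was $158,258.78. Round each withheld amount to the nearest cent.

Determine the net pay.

$3,537.86

Dependent-care account contribution: $140.51
Taxable wages = $4,675.91 − $140.51 = $4,535.40
Federal withholding: $4,535.40 × 0.11 = $498.89
Social Security tax: only $161,750.68 − $158,258.78 = $3,491.90 of this check is subject → $3,491.90 × 0.0725 = $253.16
Garnishment: $4,675.91 × 0.0525 = $245.49
Total deductions = $140.51 + $498.89 + $253.16 + $245.49 = $1,138.05
Net pay = $4,675.91 − $1,138.05 = $3,537.86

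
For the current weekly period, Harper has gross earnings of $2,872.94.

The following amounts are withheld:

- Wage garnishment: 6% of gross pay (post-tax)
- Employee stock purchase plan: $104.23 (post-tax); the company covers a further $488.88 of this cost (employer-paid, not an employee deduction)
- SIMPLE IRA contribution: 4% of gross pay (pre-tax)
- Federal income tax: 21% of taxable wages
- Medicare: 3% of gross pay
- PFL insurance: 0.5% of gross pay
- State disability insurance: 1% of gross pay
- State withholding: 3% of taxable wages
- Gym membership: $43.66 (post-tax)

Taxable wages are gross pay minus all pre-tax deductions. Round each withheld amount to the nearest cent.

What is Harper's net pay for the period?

$1,646.55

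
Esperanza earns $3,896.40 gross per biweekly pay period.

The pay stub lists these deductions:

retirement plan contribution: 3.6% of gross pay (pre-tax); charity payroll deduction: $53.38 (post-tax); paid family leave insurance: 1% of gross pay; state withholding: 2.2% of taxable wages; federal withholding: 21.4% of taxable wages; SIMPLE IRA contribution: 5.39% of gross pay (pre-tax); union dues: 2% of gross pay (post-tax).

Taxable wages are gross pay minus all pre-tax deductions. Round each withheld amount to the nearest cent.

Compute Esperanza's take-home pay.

SIMPLE IRA contribution: $3,896.40 × 0.0539 = $210.02
Retirement plan contribution: $3,896.40 × 0.036 = $140.27
Pre-tax total = $210.02 + $140.27 = $350.29
Taxable wages = $3,896.40 − $350.29 = $3,546.11
State withholding: $3,546.11 × 0.022 = $78.01
Federal withholding: $3,546.11 × 0.214 = $758.87
Paid family leave insurance: $3,896.40 × 0.01 = $38.96
Charity payroll deduction: $53.38
Union dues: $3,896.40 × 0.02 = $77.93
Total deductions = $210.02 + $140.27 + $78.01 + $758.87 + $38.96 + $53.38 + $77.93 = $1,357.44
Net pay = $3,896.40 − $1,357.44 = $2,538.96

$2,538.96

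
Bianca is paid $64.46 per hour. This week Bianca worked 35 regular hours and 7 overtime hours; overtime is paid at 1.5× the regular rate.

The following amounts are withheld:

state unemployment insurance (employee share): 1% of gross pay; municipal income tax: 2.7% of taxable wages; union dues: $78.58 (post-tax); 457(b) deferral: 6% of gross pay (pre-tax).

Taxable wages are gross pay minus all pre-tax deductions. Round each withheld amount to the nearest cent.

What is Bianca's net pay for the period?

Regular pay: 35 × $64.46 = $2,256.10
Overtime pay: 7 × $64.46 × 1.5 = $676.83
Gross pay = $2,256.10 + $676.83 = $2,932.93
457(b) deferral: $2,932.93 × 0.06 = $175.98
Taxable wages = $2,932.93 − $175.98 = $2,756.95
Municipal income tax: $2,756.95 × 0.027 = $74.44
State unemployment insurance (employee share): $2,932.93 × 0.01 = $29.33
Union dues: $78.58
Total deductions = $175.98 + $74.44 + $29.33 + $78.58 = $358.33
Net pay = $2,932.93 − $358.33 = $2,574.60

$2,574.60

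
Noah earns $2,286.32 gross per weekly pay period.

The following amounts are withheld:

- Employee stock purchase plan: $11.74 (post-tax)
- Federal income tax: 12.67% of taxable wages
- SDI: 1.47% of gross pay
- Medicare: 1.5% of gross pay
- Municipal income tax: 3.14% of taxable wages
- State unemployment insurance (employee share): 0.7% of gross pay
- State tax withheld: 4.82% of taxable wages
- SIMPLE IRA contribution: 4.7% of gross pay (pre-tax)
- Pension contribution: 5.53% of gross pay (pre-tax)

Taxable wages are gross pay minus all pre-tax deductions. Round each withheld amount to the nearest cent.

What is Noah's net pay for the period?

Pension contribution: $2,286.32 × 0.0553 = $126.43
SIMPLE IRA contribution: $2,286.32 × 0.047 = $107.46
Pre-tax total = $126.43 + $107.46 = $233.89
Taxable wages = $2,286.32 − $233.89 = $2,052.43
Municipal income tax: $2,052.43 × 0.0314 = $64.45
Federal income tax: $2,052.43 × 0.1267 = $260.04
State tax withheld: $2,052.43 × 0.0482 = $98.93
Medicare: $2,286.32 × 0.015 = $34.29
SDI: $2,286.32 × 0.0147 = $33.61
State unemployment insurance (employee share): $2,286.32 × 0.007 = $16.00
Employee stock purchase plan: $11.74
Total deductions = $126.43 + $107.46 + $64.45 + $260.04 + $98.93 + $34.29 + $33.61 + $16.00 + $11.74 = $752.95
Net pay = $2,286.32 − $752.95 = $1,533.37

$1,533.37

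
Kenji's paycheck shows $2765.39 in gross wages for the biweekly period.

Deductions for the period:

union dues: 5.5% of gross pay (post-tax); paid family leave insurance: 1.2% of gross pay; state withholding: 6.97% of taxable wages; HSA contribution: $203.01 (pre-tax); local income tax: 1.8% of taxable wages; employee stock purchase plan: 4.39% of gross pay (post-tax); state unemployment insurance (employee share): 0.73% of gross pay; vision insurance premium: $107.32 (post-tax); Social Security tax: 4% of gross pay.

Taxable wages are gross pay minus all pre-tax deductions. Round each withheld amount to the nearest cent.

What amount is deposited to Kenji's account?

HSA contribution: $203.01
Taxable wages = $2765.39 − $203.01 = $2562.38
State withholding: $2562.38 × 0.0697 = $178.60
Local income tax: $2562.38 × 0.018 = $46.12
Social Security tax: $2765.39 × 0.04 = $110.62
Paid family leave insurance: $2765.39 × 0.012 = $33.18
State unemployment insurance (employee share): $2765.39 × 0.0073 = $20.19
Employee stock purchase plan: $2765.39 × 0.0439 = $121.40
Union dues: $2765.39 × 0.055 = $152.10
Vision insurance premium: $107.32
Total deductions = $203.01 + $178.60 + $46.12 + $110.62 + $33.18 + $20.19 + $121.40 + $152.10 + $107.32 = $972.54
Net pay = $2765.39 − $972.54 = $1792.85

$1792.85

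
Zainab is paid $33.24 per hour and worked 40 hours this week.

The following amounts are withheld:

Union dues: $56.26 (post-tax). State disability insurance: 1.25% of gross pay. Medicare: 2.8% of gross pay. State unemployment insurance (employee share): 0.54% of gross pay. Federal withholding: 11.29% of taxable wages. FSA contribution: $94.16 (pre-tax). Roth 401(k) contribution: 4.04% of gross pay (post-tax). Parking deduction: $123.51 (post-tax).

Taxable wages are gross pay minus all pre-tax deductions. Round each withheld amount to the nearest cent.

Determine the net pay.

$801.44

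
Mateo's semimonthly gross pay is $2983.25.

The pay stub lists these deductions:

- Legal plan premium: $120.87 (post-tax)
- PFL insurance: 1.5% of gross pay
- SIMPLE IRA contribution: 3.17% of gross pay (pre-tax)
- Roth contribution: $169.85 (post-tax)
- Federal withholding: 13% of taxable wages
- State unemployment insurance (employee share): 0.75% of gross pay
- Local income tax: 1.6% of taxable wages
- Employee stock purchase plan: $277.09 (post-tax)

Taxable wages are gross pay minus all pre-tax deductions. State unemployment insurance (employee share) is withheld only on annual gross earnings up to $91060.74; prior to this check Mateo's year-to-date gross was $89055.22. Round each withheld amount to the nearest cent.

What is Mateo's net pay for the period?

SIMPLE IRA contribution: $2983.25 × 0.0317 = $94.57
Taxable wages = $2983.25 − $94.57 = $2888.68
Local income tax: $2888.68 × 0.016 = $46.22
Federal withholding: $2888.68 × 0.13 = $375.53
PFL insurance: $2983.25 × 0.015 = $44.75
State unemployment insurance (employee share): only $91060.74 − $89055.22 = $2005.52 of this check is subject → $2005.52 × 0.0075 = $15.04
Employee stock purchase plan: $277.09
Roth contribution: $169.85
Legal plan premium: $120.87
Total deductions = $94.57 + $46.22 + $375.53 + $44.75 + $15.04 + $277.09 + $169.85 + $120.87 = $1143.92
Net pay = $2983.25 − $1143.92 = $1839.33

$1839.33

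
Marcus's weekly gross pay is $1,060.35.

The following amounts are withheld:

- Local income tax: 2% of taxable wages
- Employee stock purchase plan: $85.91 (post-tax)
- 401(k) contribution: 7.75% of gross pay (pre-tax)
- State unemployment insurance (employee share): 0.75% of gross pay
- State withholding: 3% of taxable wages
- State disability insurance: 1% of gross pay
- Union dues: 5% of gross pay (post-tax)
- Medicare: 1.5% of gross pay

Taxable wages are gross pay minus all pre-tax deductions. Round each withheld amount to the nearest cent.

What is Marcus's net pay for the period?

401(k) contribution: $1,060.35 × 0.0775 = $82.18
Taxable wages = $1,060.35 − $82.18 = $978.17
Local income tax: $978.17 × 0.02 = $19.56
State withholding: $978.17 × 0.03 = $29.35
State disability insurance: $1,060.35 × 0.01 = $10.60
State unemployment insurance (employee share): $1,060.35 × 0.0075 = $7.95
Medicare: $1,060.35 × 0.015 = $15.91
Union dues: $1,060.35 × 0.05 = $53.02
Employee stock purchase plan: $85.91
Total deductions = $82.18 + $19.56 + $29.35 + $10.60 + $7.95 + $15.91 + $53.02 + $85.91 = $304.48
Net pay = $1,060.35 − $304.48 = $755.87

$755.87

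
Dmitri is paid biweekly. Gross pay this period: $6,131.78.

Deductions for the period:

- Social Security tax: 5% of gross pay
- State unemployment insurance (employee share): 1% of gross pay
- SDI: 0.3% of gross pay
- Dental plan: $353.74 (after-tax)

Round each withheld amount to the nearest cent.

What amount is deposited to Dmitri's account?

SDI: $6,131.78 × 0.003 = $18.40
Social Security tax: $6,131.78 × 0.05 = $306.59
State unemployment insurance (employee share): $6,131.78 × 0.01 = $61.32
Dental plan: $353.74
Total deductions = $18.40 + $306.59 + $61.32 + $353.74 = $740.05
Net pay = $6,131.78 − $740.05 = $5,391.73

$5,391.73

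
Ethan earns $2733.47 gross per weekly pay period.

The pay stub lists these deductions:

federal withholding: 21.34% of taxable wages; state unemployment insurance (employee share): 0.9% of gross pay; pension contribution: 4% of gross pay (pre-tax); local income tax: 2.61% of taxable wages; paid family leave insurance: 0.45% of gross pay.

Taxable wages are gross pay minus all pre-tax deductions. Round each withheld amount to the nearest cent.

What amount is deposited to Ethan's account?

$1958.75

Pension contribution: $2733.47 × 0.04 = $109.34
Taxable wages = $2733.47 − $109.34 = $2624.13
Federal withholding: $2624.13 × 0.2134 = $559.99
Local income tax: $2624.13 × 0.0261 = $68.49
Paid family leave insurance: $2733.47 × 0.0045 = $12.30
State unemployment insurance (employee share): $2733.47 × 0.009 = $24.60
Total deductions = $109.34 + $559.99 + $68.49 + $12.30 + $24.60 = $774.72
Net pay = $2733.47 − $774.72 = $1958.75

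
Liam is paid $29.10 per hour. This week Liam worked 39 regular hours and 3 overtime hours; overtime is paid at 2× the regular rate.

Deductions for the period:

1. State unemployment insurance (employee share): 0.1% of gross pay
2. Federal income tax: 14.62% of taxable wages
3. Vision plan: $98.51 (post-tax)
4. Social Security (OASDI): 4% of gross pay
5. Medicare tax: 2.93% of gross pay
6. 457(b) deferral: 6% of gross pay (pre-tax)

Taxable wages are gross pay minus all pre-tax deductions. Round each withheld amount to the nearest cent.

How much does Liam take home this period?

Regular pay: 39 × $29.10 = $1,134.90
Overtime pay: 3 × $29.10 × 2 = $174.60
Gross pay = $1,134.90 + $174.60 = $1,309.50
457(b) deferral: $1,309.50 × 0.06 = $78.57
Taxable wages = $1,309.50 − $78.57 = $1,230.93
Federal income tax: $1,230.93 × 0.1462 = $179.96
Medicare tax: $1,309.50 × 0.0293 = $38.37
State unemployment insurance (employee share): $1,309.50 × 0.001 = $1.31
Social Security (OASDI): $1,309.50 × 0.04 = $52.38
Vision plan: $98.51
Total deductions = $78.57 + $179.96 + $38.37 + $1.31 + $52.38 + $98.51 = $449.10
Net pay = $1,309.50 − $449.10 = $860.40

$860.40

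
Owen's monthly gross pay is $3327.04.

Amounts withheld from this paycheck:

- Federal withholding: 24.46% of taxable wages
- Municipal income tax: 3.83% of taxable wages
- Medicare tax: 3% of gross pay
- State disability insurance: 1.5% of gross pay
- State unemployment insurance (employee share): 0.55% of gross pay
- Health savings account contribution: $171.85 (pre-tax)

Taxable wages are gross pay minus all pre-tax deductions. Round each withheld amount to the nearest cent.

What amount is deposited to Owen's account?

Health savings account contribution: $171.85
Taxable wages = $3327.04 − $171.85 = $3155.19
Municipal income tax: $3155.19 × 0.0383 = $120.84
Federal withholding: $3155.19 × 0.2446 = $771.76
State disability insurance: $3327.04 × 0.015 = $49.91
State unemployment insurance (employee share): $3327.04 × 0.0055 = $18.30
Medicare tax: $3327.04 × 0.03 = $99.81
Total deductions = $171.85 + $120.84 + $771.76 + $49.91 + $18.30 + $99.81 = $1232.47
Net pay = $3327.04 − $1232.47 = $2094.57

$2094.57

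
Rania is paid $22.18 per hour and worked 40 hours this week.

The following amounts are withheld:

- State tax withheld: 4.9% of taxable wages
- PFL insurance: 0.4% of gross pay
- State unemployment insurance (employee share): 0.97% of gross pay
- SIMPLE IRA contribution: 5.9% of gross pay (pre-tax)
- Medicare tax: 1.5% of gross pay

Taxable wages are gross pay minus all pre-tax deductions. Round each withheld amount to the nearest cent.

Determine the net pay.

Gross pay: 40 × $22.18 = $887.20
SIMPLE IRA contribution: $887.20 × 0.059 = $52.34
Taxable wages = $887.20 − $52.34 = $834.86
State tax withheld: $834.86 × 0.049 = $40.91
PFL insurance: $887.20 × 0.004 = $3.55
Medicare tax: $887.20 × 0.015 = $13.31
State unemployment insurance (employee share): $887.20 × 0.0097 = $8.61
Total deductions = $52.34 + $40.91 + $3.55 + $13.31 + $8.61 = $118.72
Net pay = $887.20 − $118.72 = $768.48

$768.48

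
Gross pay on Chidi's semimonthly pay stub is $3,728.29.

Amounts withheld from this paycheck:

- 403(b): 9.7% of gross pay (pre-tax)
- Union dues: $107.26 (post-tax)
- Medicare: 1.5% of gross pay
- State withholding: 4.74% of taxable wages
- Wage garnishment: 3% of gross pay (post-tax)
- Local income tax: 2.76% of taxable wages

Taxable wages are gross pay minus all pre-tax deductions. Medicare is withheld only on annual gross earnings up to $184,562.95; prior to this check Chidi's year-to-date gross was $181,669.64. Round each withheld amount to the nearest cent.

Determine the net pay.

403(b): $3,728.29 × 0.097 = $361.64
Taxable wages = $3,728.29 − $361.64 = $3,366.65
Local income tax: $3,366.65 × 0.0276 = $92.92
State withholding: $3,366.65 × 0.0474 = $159.58
Medicare: only $184,562.95 − $181,669.64 = $2,893.31 of this check is subject → $2,893.31 × 0.015 = $43.40
Union dues: $107.26
Wage garnishment: $3,728.29 × 0.03 = $111.85
Total deductions = $361.64 + $92.92 + $159.58 + $43.40 + $107.26 + $111.85 = $876.65
Net pay = $3,728.29 − $876.65 = $2,851.64

$2,851.64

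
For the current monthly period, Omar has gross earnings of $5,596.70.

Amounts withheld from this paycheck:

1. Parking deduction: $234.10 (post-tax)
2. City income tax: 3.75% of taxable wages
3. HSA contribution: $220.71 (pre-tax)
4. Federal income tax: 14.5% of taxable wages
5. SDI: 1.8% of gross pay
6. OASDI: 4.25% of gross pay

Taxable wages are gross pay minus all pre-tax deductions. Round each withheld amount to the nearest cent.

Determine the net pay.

HSA contribution: $220.71
Taxable wages = $5,596.70 − $220.71 = $5,375.99
Federal income tax: $5,375.99 × 0.145 = $779.52
City income tax: $5,375.99 × 0.0375 = $201.60
OASDI: $5,596.70 × 0.0425 = $237.86
SDI: $5,596.70 × 0.018 = $100.74
Parking deduction: $234.10
Total deductions = $220.71 + $779.52 + $201.60 + $237.86 + $100.74 + $234.10 = $1,774.53
Net pay = $5,596.70 − $1,774.53 = $3,822.17

$3,822.17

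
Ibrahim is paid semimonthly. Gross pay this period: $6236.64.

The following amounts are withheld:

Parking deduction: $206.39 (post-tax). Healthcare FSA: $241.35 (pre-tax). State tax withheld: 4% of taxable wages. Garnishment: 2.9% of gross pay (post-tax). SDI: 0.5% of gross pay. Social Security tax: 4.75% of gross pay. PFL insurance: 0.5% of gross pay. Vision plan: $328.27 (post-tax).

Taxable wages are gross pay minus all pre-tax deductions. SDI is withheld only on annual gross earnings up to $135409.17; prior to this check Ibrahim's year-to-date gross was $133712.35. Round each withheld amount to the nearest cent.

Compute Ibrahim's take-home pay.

$4704.06

Healthcare FSA: $241.35
Taxable wages = $6236.64 − $241.35 = $5995.29
State tax withheld: $5995.29 × 0.04 = $239.81
Social Security tax: $6236.64 × 0.0475 = $296.24
SDI: only $135409.17 − $133712.35 = $1696.82 of this check is subject → $1696.82 × 0.005 = $8.48
PFL insurance: $6236.64 × 0.005 = $31.18
Garnishment: $6236.64 × 0.029 = $180.86
Vision plan: $328.27
Parking deduction: $206.39
Total deductions = $241.35 + $239.81 + $296.24 + $8.48 + $31.18 + $180.86 + $328.27 + $206.39 = $1532.58
Net pay = $6236.64 − $1532.58 = $4704.06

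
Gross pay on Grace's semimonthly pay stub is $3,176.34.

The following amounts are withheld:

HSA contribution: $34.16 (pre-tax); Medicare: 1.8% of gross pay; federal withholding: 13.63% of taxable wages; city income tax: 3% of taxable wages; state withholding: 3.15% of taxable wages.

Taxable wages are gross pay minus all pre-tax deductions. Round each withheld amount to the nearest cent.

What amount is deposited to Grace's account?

$2,463.48

HSA contribution: $34.16
Taxable wages = $3,176.34 − $34.16 = $3,142.18
City income tax: $3,142.18 × 0.03 = $94.27
State withholding: $3,142.18 × 0.0315 = $98.98
Federal withholding: $3,142.18 × 0.1363 = $428.28
Medicare: $3,176.34 × 0.018 = $57.17
Total deductions = $34.16 + $94.27 + $98.98 + $428.28 + $57.17 = $712.86
Net pay = $3,176.34 − $712.86 = $2,463.48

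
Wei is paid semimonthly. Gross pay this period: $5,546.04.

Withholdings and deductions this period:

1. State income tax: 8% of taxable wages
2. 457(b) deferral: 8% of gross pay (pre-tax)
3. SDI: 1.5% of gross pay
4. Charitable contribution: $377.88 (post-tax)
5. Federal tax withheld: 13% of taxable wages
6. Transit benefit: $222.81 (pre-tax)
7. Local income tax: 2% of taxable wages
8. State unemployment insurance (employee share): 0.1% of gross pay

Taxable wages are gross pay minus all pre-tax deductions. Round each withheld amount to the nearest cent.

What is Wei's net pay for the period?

457(b) deferral: $5,546.04 × 0.08 = $443.68
Transit benefit: $222.81
Pre-tax total = $443.68 + $222.81 = $666.49
Taxable wages = $5,546.04 − $666.49 = $4,879.55
State income tax: $4,879.55 × 0.08 = $390.36
Federal tax withheld: $4,879.55 × 0.13 = $634.34
Local income tax: $4,879.55 × 0.02 = $97.59
State unemployment insurance (employee share): $5,546.04 × 0.001 = $5.55
SDI: $5,546.04 × 0.015 = $83.19
Charitable contribution: $377.88
Total deductions = $443.68 + $222.81 + $390.36 + $634.34 + $97.59 + $5.55 + $83.19 + $377.88 = $2,255.40
Net pay = $5,546.04 − $2,255.40 = $3,290.64

$3,290.64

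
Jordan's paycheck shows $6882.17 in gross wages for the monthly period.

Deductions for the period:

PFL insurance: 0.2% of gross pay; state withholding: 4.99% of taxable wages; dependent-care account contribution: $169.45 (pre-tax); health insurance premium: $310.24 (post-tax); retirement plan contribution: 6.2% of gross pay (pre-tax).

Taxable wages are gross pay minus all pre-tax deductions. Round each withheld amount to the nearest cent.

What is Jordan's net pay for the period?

Dependent-care account contribution: $169.45
Retirement plan contribution: $6882.17 × 0.062 = $426.69
Pre-tax total = $169.45 + $426.69 = $596.14
Taxable wages = $6882.17 − $596.14 = $6286.03
State withholding: $6286.03 × 0.0499 = $313.67
PFL insurance: $6882.17 × 0.002 = $13.76
Health insurance premium: $310.24
Total deductions = $169.45 + $426.69 + $313.67 + $13.76 + $310.24 = $1233.81
Net pay = $6882.17 − $1233.81 = $5648.36

$5648.36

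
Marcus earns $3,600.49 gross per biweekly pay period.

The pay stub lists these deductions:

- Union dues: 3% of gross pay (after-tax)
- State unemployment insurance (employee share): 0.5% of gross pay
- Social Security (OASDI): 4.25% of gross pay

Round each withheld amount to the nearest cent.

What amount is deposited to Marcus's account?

Social Security (OASDI): $3,600.49 × 0.0425 = $153.02
State unemployment insurance (employee share): $3,600.49 × 0.005 = $18.00
Union dues: $3,600.49 × 0.03 = $108.01
Total deductions = $153.02 + $18.00 + $108.01 = $279.03
Net pay = $3,600.49 − $279.03 = $3,321.46

$3,321.46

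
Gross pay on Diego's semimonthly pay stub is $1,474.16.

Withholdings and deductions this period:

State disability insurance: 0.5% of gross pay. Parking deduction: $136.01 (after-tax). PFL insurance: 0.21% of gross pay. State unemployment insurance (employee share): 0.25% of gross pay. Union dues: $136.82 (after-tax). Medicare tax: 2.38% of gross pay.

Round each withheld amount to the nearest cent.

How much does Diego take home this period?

Medicare tax: $1,474.16 × 0.0238 = $35.09
State disability insurance: $1,474.16 × 0.005 = $7.37
PFL insurance: $1,474.16 × 0.0021 = $3.10
State unemployment insurance (employee share): $1,474.16 × 0.0025 = $3.69
Union dues: $136.82
Parking deduction: $136.01
Total deductions = $35.09 + $7.37 + $3.10 + $3.69 + $136.82 + $136.01 = $322.08
Net pay = $1,474.16 − $322.08 = $1,152.08

$1,152.08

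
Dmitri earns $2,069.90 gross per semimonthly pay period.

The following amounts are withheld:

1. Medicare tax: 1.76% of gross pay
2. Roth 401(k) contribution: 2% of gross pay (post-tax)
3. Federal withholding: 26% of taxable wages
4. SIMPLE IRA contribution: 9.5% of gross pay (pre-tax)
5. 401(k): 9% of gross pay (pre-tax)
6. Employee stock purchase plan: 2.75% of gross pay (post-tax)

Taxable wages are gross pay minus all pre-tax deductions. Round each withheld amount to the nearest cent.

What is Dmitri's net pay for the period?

$1,113.61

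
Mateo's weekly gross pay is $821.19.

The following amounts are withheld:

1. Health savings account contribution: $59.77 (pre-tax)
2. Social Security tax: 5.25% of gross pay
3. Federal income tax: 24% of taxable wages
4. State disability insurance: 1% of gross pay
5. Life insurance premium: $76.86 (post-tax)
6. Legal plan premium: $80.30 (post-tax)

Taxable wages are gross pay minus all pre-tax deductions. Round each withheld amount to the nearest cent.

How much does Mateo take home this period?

Health savings account contribution: $59.77
Taxable wages = $821.19 − $59.77 = $761.42
Federal income tax: $761.42 × 0.24 = $182.74
Social Security tax: $821.19 × 0.0525 = $43.11
State disability insurance: $821.19 × 0.01 = $8.21
Life insurance premium: $76.86
Legal plan premium: $80.30
Total deductions = $59.77 + $182.74 + $43.11 + $8.21 + $76.86 + $80.30 = $450.99
Net pay = $821.19 − $450.99 = $370.20

$370.20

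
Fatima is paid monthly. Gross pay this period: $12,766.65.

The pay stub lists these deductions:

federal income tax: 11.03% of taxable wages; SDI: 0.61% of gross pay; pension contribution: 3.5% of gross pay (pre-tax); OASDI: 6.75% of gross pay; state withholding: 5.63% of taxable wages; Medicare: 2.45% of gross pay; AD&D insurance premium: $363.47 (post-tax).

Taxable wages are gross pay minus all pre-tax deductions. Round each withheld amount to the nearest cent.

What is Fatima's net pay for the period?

$8,651.45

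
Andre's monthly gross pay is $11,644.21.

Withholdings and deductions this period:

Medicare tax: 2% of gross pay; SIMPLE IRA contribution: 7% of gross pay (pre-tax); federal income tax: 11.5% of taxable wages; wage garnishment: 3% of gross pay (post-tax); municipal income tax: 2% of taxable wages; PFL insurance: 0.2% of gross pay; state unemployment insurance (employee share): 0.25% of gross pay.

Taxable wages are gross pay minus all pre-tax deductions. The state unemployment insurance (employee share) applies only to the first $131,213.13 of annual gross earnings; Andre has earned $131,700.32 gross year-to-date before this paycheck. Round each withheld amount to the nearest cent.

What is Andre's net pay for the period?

SIMPLE IRA contribution: $11,644.21 × 0.07 = $815.09
Taxable wages = $11,644.21 − $815.09 = $10,829.12
Municipal income tax: $10,829.12 × 0.02 = $216.58
Federal income tax: $10,829.12 × 0.115 = $1,245.35
PFL insurance: $11,644.21 × 0.002 = $23.29
Medicare tax: $11,644.21 × 0.02 = $232.88
State unemployment insurance (employee share): annual cap $131,213.13 already reached (YTD $131,700.32), so $0.00
Wage garnishment: $11,644.21 × 0.03 = $349.33
Total deductions = $815.09 + $216.58 + $1,245.35 + $23.29 + $232.88 + $0.00 + $349.33 = $2,882.52
Net pay = $11,644.21 − $2,882.52 = $8,761.69

$8,761.69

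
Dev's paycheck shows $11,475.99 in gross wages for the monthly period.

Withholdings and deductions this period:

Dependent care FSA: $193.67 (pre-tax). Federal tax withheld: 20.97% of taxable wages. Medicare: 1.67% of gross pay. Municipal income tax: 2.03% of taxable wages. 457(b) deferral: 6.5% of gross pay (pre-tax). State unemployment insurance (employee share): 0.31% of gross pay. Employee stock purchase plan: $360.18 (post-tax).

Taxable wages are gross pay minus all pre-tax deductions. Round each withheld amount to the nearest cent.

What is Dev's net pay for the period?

Dependent care FSA: $193.67
457(b) deferral: $11,475.99 × 0.065 = $745.94
Pre-tax total = $193.67 + $745.94 = $939.61
Taxable wages = $11,475.99 − $939.61 = $10,536.38
Federal tax withheld: $10,536.38 × 0.2097 = $2,209.48
Municipal income tax: $10,536.38 × 0.0203 = $213.89
Medicare: $11,475.99 × 0.0167 = $191.65
State unemployment insurance (employee share): $11,475.99 × 0.0031 = $35.58
Employee stock purchase plan: $360.18
Total deductions = $193.67 + $745.94 + $2,209.48 + $213.89 + $191.65 + $35.58 + $360.18 = $3,950.39
Net pay = $11,475.99 − $3,950.39 = $7,525.60

$7,525.60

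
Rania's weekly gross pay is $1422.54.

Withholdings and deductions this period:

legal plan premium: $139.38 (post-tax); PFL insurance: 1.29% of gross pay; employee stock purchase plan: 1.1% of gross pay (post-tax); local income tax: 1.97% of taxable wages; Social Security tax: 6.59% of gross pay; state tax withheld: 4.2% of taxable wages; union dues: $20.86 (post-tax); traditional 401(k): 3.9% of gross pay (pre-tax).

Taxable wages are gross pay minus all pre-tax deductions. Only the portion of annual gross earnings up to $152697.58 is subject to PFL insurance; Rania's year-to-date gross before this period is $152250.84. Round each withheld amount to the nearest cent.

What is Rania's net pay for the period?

Traditional 401(k): $1422.54 × 0.039 = $55.48
Taxable wages = $1422.54 − $55.48 = $1367.06
State tax withheld: $1367.06 × 0.042 = $57.42
Local income tax: $1367.06 × 0.0197 = $26.93
PFL insurance: only $152697.58 − $152250.84 = $446.74 of this check is subject → $446.74 × 0.0129 = $5.76
Social Security tax: $1422.54 × 0.0659 = $93.75
Union dues: $20.86
Legal plan premium: $139.38
Employee stock purchase plan: $1422.54 × 0.011 = $15.65
Total deductions = $55.48 + $57.42 + $26.93 + $5.76 + $93.75 + $20.86 + $139.38 + $15.65 = $415.23
Net pay = $1422.54 − $415.23 = $1007.31

$1007.31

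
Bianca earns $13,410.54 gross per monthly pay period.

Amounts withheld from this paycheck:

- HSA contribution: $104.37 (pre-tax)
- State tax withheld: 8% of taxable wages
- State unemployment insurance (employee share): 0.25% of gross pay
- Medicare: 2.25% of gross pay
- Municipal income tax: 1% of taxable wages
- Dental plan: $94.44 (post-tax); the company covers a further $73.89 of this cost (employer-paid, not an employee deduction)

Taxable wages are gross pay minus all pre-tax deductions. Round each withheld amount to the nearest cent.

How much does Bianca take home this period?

$11,678.91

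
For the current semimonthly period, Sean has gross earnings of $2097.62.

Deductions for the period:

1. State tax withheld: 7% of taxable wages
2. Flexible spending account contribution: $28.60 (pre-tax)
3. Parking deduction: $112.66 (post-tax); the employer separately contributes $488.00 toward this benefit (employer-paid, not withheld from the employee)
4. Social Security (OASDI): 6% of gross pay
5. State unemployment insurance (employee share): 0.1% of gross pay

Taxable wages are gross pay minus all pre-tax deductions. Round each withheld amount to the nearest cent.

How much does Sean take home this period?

Flexible spending account contribution: $28.60
Taxable wages = $2097.62 − $28.60 = $2069.02
State tax withheld: $2069.02 × 0.07 = $144.83
Social Security (OASDI): $2097.62 × 0.06 = $125.86
State unemployment insurance (employee share): $2097.62 × 0.001 = $2.10
Parking deduction: $112.66
(Employer's $488.00 toward parking deduction is not withheld from the employee.)
Total deductions = $28.60 + $144.83 + $125.86 + $2.10 + $112.66 = $414.05
Net pay = $2097.62 − $414.05 = $1683.57

$1683.57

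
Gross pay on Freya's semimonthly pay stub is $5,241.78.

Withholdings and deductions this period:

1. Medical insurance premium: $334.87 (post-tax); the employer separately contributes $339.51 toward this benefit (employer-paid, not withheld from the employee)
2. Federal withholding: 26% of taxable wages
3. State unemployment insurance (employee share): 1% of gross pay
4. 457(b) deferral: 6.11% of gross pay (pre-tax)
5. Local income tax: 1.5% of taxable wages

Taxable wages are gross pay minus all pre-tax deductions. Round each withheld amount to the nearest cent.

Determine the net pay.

$3,180.81

457(b) deferral: $5,241.78 × 0.0611 = $320.27
Taxable wages = $5,241.78 − $320.27 = $4,921.51
Local income tax: $4,921.51 × 0.015 = $73.82
Federal withholding: $4,921.51 × 0.26 = $1,279.59
State unemployment insurance (employee share): $5,241.78 × 0.01 = $52.42
Medical insurance premium: $334.87
(Employer's $339.51 toward medical insurance premium is not withheld from the employee.)
Total deductions = $320.27 + $73.82 + $1,279.59 + $52.42 + $334.87 = $2,060.97
Net pay = $5,241.78 − $2,060.97 = $3,180.81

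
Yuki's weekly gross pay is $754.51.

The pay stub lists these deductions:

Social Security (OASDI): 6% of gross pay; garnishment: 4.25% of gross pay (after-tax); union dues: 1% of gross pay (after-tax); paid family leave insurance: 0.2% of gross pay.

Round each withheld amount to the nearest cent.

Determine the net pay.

$668.11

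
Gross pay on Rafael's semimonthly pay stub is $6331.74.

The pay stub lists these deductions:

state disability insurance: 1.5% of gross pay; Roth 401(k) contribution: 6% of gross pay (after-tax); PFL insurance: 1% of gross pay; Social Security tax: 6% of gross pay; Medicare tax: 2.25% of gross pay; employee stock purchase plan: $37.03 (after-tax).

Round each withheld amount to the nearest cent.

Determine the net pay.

Medicare tax: $6331.74 × 0.0225 = $142.46
State disability insurance: $6331.74 × 0.015 = $94.98
Social Security tax: $6331.74 × 0.06 = $379.90
PFL insurance: $6331.74 × 0.01 = $63.32
Roth 401(k) contribution: $6331.74 × 0.06 = $379.90
Employee stock purchase plan: $37.03
Total deductions = $142.46 + $94.98 + $379.90 + $63.32 + $379.90 + $37.03 = $1097.59
Net pay = $6331.74 − $1097.59 = $5234.15

$5234.15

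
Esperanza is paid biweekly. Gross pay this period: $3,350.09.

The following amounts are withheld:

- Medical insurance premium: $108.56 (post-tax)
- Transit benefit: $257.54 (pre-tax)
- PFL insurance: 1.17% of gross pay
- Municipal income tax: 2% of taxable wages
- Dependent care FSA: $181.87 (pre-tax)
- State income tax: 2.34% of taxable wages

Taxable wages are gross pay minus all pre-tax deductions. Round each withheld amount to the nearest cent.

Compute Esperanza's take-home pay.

$2,636.60

Dependent care FSA: $181.87
Transit benefit: $257.54
Pre-tax total = $181.87 + $257.54 = $439.41
Taxable wages = $3,350.09 − $439.41 = $2,910.68
Municipal income tax: $2,910.68 × 0.02 = $58.21
State income tax: $2,910.68 × 0.0234 = $68.11
PFL insurance: $3,350.09 × 0.0117 = $39.20
Medical insurance premium: $108.56
Total deductions = $181.87 + $257.54 + $58.21 + $68.11 + $39.20 + $108.56 = $713.49
Net pay = $3,350.09 − $713.49 = $2,636.60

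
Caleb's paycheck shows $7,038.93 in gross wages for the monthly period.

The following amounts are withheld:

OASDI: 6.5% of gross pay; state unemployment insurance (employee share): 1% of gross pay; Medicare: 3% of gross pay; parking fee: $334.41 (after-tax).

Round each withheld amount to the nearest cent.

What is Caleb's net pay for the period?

$5,965.43

State unemployment insurance (employee share): $7,038.93 × 0.01 = $70.39
Medicare: $7,038.93 × 0.03 = $211.17
OASDI: $7,038.93 × 0.065 = $457.53
Parking fee: $334.41
Total deductions = $70.39 + $211.17 + $457.53 + $334.41 = $1,073.50
Net pay = $7,038.93 − $1,073.50 = $5,965.43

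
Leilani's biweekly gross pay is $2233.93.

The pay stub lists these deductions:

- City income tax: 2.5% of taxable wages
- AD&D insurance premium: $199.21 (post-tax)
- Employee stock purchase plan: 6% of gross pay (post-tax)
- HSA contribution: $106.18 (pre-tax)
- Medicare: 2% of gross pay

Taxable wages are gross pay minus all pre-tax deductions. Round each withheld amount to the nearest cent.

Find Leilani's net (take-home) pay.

$1696.63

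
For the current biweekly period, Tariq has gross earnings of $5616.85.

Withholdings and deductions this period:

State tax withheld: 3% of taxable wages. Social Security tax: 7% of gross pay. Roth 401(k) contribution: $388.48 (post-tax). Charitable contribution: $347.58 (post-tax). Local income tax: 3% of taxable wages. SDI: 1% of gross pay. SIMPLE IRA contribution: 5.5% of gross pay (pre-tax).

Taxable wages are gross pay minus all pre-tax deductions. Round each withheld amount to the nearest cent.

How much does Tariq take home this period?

$3804.03

SIMPLE IRA contribution: $5616.85 × 0.055 = $308.93
Taxable wages = $5616.85 − $308.93 = $5307.92
Local income tax: $5307.92 × 0.03 = $159.24
State tax withheld: $5307.92 × 0.03 = $159.24
Social Security tax: $5616.85 × 0.07 = $393.18
SDI: $5616.85 × 0.01 = $56.17
Roth 401(k) contribution: $388.48
Charitable contribution: $347.58
Total deductions = $308.93 + $159.24 + $159.24 + $393.18 + $56.17 + $388.48 + $347.58 = $1812.82
Net pay = $5616.85 − $1812.82 = $3804.03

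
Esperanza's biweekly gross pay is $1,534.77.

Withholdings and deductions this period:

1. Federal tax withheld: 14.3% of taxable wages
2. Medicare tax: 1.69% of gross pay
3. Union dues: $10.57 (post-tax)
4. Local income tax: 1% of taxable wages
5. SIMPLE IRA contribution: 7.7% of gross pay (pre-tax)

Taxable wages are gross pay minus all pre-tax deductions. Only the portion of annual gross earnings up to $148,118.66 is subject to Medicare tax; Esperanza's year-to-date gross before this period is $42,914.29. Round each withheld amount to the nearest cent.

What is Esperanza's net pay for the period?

SIMPLE IRA contribution: $1,534.77 × 0.077 = $118.18
Taxable wages = $1,534.77 − $118.18 = $1,416.59
Federal tax withheld: $1,416.59 × 0.143 = $202.57
Local income tax: $1,416.59 × 0.01 = $14.17
Medicare tax: cap not yet reached, full $1,534.77 is subject → $1,534.77 × 0.0169 = $25.94
Union dues: $10.57
Total deductions = $118.18 + $202.57 + $14.17 + $25.94 + $10.57 = $371.43
Net pay = $1,534.77 − $371.43 = $1,163.34

$1,163.34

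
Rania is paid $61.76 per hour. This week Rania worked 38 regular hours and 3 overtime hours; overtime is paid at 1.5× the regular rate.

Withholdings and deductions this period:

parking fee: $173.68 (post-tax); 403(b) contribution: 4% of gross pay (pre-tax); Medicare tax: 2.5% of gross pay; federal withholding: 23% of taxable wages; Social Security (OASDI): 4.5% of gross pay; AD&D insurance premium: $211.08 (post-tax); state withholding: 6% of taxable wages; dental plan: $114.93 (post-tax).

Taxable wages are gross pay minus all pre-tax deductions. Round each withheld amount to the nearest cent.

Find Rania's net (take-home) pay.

$1,105.63

Regular pay: 38 × $61.76 = $2,346.88
Overtime pay: 3 × $61.76 × 1.5 = $277.92
Gross pay = $2,346.88 + $277.92 = $2,624.80
403(b) contribution: $2,624.80 × 0.04 = $104.99
Taxable wages = $2,624.80 − $104.99 = $2,519.81
State withholding: $2,519.81 × 0.06 = $151.19
Federal withholding: $2,519.81 × 0.23 = $579.56
Medicare tax: $2,624.80 × 0.025 = $65.62
Social Security (OASDI): $2,624.80 × 0.045 = $118.12
Dental plan: $114.93
Parking fee: $173.68
AD&D insurance premium: $211.08
Total deductions = $104.99 + $151.19 + $579.56 + $65.62 + $118.12 + $114.93 + $173.68 + $211.08 = $1,519.17
Net pay = $2,624.80 − $1,519.17 = $1,105.63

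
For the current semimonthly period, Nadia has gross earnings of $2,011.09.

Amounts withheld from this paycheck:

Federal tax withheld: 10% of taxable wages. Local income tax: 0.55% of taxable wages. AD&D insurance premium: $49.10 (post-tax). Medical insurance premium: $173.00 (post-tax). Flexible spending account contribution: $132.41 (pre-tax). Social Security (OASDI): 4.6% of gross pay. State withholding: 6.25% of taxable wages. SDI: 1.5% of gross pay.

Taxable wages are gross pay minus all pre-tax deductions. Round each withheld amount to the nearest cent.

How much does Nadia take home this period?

$1,218.28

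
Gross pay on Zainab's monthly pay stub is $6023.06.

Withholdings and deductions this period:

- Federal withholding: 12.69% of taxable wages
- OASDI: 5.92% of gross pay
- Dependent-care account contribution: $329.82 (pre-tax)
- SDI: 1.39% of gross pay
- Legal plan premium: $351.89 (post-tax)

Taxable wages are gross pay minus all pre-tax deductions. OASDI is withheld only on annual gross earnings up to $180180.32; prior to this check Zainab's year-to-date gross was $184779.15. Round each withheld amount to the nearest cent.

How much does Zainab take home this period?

Dependent-care account contribution: $329.82
Taxable wages = $6023.06 − $329.82 = $5693.24
Federal withholding: $5693.24 × 0.1269 = $722.47
OASDI: annual cap $180180.32 already reached (YTD $184779.15), so $0.00
SDI: $6023.06 × 0.0139 = $83.72
Legal plan premium: $351.89
Total deductions = $329.82 + $722.47 + $0.00 + $83.72 + $351.89 = $1487.90
Net pay = $6023.06 − $1487.90 = $4535.16

$4535.16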